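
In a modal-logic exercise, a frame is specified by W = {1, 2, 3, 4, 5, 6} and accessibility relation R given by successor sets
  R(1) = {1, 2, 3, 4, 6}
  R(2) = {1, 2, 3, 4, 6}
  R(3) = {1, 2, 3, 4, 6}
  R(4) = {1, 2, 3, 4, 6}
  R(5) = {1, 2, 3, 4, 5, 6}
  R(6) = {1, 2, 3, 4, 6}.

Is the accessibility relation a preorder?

Yes

Reflexive: yes — every world is R-related to itself.
Transitive: yes — every two-step R-path is closed by a direct edge.
So R is a preorder.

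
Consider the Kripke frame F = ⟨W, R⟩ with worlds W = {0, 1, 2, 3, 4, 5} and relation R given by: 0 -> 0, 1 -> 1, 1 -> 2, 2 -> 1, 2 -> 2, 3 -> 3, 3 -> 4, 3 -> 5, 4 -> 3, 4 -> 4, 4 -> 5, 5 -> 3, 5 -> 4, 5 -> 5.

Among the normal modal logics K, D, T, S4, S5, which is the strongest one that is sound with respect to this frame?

S5

Serial (axiom D): yes — every world has a successor (e.g. 0 R 0).
Reflexive (axiom T): yes — every world is R-related to itself.
Transitive (axiom 4): yes — every two-step R-path is closed by a direct edge.
Euclidean (axiom 5): yes — any two successors of a common world are R-related.
So F validates K, D, T, S4, S5. The strongest is S5.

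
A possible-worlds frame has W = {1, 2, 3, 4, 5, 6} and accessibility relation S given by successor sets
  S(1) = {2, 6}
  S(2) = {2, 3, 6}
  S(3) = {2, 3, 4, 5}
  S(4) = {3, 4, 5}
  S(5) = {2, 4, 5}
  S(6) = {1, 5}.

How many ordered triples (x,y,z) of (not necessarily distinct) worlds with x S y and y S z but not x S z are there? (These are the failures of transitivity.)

Enumerating: (1,2,3), (1,6,1), (1,6,5), (2,3,4), (2,3,5), (2,6,1), (2,6,5), (3,2,6), (4,3,2), (4,5,2), (5,2,3), (5,2,6), (5,4,3), (6,1,2), (6,1,6), (6,5,2), (6,5,4).

17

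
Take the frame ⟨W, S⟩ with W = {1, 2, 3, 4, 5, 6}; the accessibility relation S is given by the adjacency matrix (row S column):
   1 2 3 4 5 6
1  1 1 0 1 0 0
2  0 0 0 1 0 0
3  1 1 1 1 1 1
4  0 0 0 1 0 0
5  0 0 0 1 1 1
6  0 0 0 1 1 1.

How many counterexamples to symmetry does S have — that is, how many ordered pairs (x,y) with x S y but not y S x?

10

Enumerating: (1,2), (1,4), (2,4), (3,1), (3,2), (3,4), (3,5), (3,6), (5,4), (6,4).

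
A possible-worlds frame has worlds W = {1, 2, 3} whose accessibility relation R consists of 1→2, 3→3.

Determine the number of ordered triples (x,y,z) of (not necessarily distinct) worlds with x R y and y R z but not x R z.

R is transitive; there are no such tuples.

0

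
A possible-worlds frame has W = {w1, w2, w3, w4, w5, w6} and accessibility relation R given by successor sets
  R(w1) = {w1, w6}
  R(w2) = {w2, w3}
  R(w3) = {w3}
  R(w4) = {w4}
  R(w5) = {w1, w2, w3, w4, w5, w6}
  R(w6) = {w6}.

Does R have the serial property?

Yes

Serial: yes — every world has a successor (e.g. w1 R w1).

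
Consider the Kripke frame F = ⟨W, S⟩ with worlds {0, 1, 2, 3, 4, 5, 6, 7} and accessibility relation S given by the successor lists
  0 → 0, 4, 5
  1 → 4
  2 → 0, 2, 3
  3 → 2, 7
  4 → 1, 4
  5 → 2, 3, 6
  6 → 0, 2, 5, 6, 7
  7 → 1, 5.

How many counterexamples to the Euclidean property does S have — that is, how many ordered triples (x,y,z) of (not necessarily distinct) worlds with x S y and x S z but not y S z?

34

Enumerating: (0,4,0), (0,4,5), (0,5,0), (0,5,4), (0,5,5), (2,0,2), (2,0,3), (2,3,0), (2,3,3), (3,2,7), (3,7,2), (3,7,7), … and 22 more.
Total: 34.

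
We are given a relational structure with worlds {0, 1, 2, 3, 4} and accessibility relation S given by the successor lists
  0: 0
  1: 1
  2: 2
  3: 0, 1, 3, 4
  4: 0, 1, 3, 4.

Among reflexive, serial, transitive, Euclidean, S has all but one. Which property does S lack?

Reflexive: yes — every world is S-related to itself.
Serial: yes — every world has a successor (e.g. 0 S 0).
Transitive: yes — every two-step S-path is closed by a direct edge.
Euclidean: no — 3 S 0 and 3 S 1, but not 0 S 1.
Only Euclidean fails.

Euclidean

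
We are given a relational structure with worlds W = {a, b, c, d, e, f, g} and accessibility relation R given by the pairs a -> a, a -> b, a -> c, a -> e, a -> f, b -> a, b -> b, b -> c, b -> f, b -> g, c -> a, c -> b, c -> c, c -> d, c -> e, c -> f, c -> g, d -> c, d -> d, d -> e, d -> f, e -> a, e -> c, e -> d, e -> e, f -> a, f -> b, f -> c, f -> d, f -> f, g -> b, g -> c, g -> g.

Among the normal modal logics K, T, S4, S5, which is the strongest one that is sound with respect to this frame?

T

Reflexive (axiom T): yes — every world is R-related to itself.
Transitive (axiom 4): no — a R b and b R g, but not a R g.
Euclidean (axiom 5): no — a R b and a R e, but not b R e.
So F validates K, T; S4 would additionally require R to be transitive. The strongest is T.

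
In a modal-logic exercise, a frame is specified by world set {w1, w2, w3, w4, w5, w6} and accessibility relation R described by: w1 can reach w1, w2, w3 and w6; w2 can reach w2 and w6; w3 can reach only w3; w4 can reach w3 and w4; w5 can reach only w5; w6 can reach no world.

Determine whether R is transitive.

Yes

Transitive: yes — every two-step R-path is closed by a direct edge.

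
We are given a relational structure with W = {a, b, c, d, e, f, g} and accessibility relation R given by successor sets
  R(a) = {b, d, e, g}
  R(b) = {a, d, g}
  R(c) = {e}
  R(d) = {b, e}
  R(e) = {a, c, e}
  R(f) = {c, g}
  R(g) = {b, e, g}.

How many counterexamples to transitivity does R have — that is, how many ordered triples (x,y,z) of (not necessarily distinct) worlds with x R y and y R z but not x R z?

Enumerating: (a,b,a), (a,e,a), (a,e,c), (b,a,b), (b,a,e), (b,d,b), (b,d,e), (b,g,b), (b,g,e), (c,e,a), (c,e,c), (d,b,a), … and 14 more.
Total: 26.

26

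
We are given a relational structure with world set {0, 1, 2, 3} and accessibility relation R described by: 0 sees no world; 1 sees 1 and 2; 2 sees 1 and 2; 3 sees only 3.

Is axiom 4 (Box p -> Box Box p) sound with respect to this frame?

Yes

By correspondence theory, 4 is valid on a frame iff R is transitive.
Transitive: yes — every two-step R-path is closed by a direct edge.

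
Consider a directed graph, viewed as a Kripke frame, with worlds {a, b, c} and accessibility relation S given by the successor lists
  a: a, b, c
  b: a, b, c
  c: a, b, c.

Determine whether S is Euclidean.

Euclidean: yes — any two successors of a common world are S-related.

Yes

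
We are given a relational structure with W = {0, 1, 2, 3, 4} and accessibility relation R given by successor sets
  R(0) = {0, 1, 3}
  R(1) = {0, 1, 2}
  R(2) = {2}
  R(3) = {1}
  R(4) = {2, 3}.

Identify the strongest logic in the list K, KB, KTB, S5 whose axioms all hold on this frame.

Symmetric (axiom B): no — 0 R 3 but not 3 R 0.
Reflexive (axiom T): no — 3 is not related to itself.
Euclidean (axiom 5): no — 0 R 1 and 0 R 3, but not 1 R 3.
So F validates K; KB would additionally require R to be symmetric. The strongest is K.

K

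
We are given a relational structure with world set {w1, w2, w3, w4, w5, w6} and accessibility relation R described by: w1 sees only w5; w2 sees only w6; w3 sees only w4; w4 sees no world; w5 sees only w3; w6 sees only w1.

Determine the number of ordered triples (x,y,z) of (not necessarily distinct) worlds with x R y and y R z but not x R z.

Enumerating: (w1,w5,w3), (w2,w6,w1), (w5,w3,w4), (w6,w1,w5).

4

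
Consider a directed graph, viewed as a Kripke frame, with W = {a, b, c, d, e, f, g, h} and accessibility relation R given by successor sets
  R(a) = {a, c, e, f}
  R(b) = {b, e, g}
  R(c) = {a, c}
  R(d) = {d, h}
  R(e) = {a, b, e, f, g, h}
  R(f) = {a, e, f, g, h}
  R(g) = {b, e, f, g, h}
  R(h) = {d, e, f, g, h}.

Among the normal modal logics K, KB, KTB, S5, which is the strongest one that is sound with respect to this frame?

Symmetric (axiom B): yes — every pair in R has its reverse in R.
Reflexive (axiom T): yes — every world is R-related to itself.
Euclidean (axiom 5): no — a R c and a R e, but not c R e.
So F validates K, KB, KTB; S5 would additionally require R to be Euclidean. The strongest is KTB.

KTB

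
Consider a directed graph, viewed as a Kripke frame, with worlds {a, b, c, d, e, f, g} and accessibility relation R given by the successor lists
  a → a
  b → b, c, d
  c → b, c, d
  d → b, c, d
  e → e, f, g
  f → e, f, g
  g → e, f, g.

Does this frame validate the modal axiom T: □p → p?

Yes

The schema T characterises exactly the reflexive frames.
Reflexive: yes — every world is R-related to itself.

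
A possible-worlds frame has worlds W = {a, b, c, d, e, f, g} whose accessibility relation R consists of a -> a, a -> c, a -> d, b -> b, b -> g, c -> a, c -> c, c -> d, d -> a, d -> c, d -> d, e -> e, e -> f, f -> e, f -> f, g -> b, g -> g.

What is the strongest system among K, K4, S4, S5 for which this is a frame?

S5

Transitive (axiom 4): yes — every two-step R-path is closed by a direct edge.
Reflexive (axiom T): yes — every world is R-related to itself.
Euclidean (axiom 5): yes — any two successors of a common world are R-related.
So F validates K, K4, S4, S5. The strongest is S5.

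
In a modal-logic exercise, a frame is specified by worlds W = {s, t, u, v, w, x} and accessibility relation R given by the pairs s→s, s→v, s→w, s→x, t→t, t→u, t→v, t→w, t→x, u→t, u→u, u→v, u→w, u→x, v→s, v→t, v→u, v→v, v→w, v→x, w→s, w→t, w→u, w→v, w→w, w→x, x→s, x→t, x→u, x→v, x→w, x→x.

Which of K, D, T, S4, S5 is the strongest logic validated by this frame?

Serial (axiom D): yes — every world has a successor (e.g. s R s).
Reflexive (axiom T): yes — every world is R-related to itself.
Transitive (axiom 4): no — s R v and v R t, but not s R t.
Euclidean (axiom 5): no — v R s and v R t, but not s R t.
So F validates K, D, T; S4 would additionally require R to be transitive. The strongest is T.

T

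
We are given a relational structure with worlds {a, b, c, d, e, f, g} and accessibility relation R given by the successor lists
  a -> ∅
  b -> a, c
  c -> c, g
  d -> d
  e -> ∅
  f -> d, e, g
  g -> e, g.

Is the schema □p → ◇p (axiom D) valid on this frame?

No

Axiom D corresponds to the accessibility relation being serial.
Serial: no — a has no R-successor.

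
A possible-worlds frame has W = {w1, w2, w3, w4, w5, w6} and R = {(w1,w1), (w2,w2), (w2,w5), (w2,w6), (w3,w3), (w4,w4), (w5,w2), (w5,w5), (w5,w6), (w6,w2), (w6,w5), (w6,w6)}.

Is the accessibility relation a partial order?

Reflexive: yes — every world is R-related to itself.
Transitive: yes — every two-step R-path is closed by a direct edge.
Antisymmetric: no — w2 R w5 and w5 R w2 with w2 ≠ w5.
So R is not a partial order.

No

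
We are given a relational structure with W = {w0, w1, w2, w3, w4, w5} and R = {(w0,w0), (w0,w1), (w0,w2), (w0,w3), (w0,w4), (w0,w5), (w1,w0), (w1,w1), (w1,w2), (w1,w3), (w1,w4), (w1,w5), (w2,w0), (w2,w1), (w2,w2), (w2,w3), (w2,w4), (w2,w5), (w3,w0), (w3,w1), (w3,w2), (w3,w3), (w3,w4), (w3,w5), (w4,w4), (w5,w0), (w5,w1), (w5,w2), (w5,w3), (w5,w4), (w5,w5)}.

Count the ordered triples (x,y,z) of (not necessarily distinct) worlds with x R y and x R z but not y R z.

25

Enumerating: (w0,w4,w0), (w0,w4,w1), (w0,w4,w2), (w0,w4,w3), (w0,w4,w5), (w1,w4,w0), (w1,w4,w1), (w1,w4,w2), (w1,w4,w3), (w1,w4,w5), (w2,w4,w0), (w2,w4,w1), … and 13 more.
Total: 25.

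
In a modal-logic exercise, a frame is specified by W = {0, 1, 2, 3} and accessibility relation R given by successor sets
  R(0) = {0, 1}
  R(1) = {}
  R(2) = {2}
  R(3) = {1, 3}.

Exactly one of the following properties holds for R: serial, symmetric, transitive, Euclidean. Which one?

Serial: no — 1 has no R-successor.
Symmetric: no — 0 R 1 but not 1 R 0.
Transitive: yes — every two-step R-path is closed by a direct edge.
Euclidean: no — 0 R 1 and 0 R 0, but not 1 R 0.
Only transitive holds.

transitive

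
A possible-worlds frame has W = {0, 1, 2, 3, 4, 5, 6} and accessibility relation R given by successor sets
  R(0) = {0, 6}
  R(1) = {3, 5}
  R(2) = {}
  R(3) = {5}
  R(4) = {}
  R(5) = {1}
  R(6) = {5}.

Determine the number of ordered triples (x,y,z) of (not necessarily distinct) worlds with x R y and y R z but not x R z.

Enumerating: (0,6,5), (1,5,1), (3,5,1), (5,1,3), (5,1,5), (6,5,1).

6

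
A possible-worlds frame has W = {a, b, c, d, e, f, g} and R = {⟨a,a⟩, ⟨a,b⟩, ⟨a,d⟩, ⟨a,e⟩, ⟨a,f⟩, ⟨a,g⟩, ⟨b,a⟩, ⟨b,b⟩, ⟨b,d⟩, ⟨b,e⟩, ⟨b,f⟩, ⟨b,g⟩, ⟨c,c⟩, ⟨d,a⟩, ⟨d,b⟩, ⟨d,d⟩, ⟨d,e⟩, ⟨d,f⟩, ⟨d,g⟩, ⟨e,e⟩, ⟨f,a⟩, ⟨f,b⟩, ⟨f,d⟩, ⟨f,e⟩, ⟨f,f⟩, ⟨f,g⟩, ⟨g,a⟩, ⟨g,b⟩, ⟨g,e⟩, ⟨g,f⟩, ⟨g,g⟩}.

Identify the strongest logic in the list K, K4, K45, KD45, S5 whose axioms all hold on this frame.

K

Transitive (axiom 4): no — g R a and a R d, but not g R d.
Euclidean (axiom 5): no — a R e and a R b, but not e R b.
Serial (axiom D): yes — every world has a successor (e.g. a R a).
Reflexive (axiom T): yes — every world is R-related to itself.
So F validates K; K4 would additionally require R to be transitive. The strongest is K.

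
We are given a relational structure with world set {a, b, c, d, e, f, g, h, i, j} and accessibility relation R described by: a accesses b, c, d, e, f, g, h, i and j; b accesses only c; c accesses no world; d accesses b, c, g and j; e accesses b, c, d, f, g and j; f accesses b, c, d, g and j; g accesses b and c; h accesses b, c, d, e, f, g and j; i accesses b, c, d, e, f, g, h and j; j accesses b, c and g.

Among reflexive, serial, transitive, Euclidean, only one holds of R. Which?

transitive

Reflexive: no — a is not related to itself.
Serial: no — c has no R-successor.
Transitive: yes — every two-step R-path is closed by a direct edge.
Euclidean: no — a R b and a R d, but not b R d.
Only transitive holds.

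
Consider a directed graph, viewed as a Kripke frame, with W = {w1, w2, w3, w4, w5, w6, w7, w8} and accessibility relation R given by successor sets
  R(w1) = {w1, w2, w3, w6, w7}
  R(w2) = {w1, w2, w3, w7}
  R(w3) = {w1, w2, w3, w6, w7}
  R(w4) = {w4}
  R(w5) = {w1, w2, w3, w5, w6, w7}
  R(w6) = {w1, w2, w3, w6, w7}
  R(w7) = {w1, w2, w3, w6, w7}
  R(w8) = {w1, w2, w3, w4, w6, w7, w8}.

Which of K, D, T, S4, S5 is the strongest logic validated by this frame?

Serial (axiom D): yes — every world has a successor (e.g. w1 R w1).
Reflexive (axiom T): yes — every world is R-related to itself.
Transitive (axiom 4): no — w2 R w1 and w1 R w6, but not w2 R w6.
Euclidean (axiom 5): no — w1 R w2 and w1 R w6, but not w2 R w6.
So F validates K, D, T; S4 would additionally require R to be transitive. The strongest is T.

T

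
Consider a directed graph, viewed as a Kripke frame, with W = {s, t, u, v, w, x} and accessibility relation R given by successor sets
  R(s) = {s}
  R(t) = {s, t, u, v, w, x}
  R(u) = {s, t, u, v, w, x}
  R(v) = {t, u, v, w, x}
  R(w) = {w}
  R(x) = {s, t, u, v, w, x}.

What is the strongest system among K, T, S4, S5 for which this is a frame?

T

Reflexive (axiom T): yes — every world is R-related to itself.
Transitive (axiom 4): no — v R t and t R s, but not v R s.
Euclidean (axiom 5): no — t R s and t R u, but not s R u.
So F validates K, T; S4 would additionally require R to be transitive. The strongest is T.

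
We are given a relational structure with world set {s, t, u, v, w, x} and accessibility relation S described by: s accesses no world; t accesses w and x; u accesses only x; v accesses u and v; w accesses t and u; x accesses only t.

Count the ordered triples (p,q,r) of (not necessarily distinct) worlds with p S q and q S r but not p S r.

Enumerating: (t,w,t), (t,w,u), (t,x,t), (u,x,t), (v,u,x), (w,t,w), (w,t,x), (w,u,x), (x,t,w), (x,t,x).

10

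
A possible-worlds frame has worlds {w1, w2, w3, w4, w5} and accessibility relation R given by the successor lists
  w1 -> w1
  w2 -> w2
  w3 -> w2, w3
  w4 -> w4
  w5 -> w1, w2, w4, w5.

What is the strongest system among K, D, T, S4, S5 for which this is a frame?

S4

Serial (axiom D): yes — every world has a successor (e.g. w1 R w1).
Reflexive (axiom T): yes — every world is R-related to itself.
Transitive (axiom 4): yes — every two-step R-path is closed by a direct edge.
Euclidean (axiom 5): no — w5 R w1 and w5 R w2, but not w1 R w2.
So F validates K, D, T, S4; S5 would additionally require R to be Euclidean. The strongest is S4.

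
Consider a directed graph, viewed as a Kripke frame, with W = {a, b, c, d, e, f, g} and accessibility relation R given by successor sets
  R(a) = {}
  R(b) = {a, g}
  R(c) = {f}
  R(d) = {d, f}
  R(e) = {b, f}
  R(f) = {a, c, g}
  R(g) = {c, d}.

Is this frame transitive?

No

Transitive: no — b R g and g R c, but not b R c.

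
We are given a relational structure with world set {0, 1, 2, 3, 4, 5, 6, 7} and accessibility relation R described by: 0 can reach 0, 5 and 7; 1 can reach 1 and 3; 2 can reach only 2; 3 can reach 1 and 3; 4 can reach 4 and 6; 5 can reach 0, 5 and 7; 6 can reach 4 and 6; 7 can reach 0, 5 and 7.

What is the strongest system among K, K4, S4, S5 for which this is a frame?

S5

Transitive (axiom 4): yes — every two-step R-path is closed by a direct edge.
Reflexive (axiom T): yes — every world is R-related to itself.
Euclidean (axiom 5): yes — any two successors of a common world are R-related.
So F validates K, K4, S4, S5. The strongest is S5.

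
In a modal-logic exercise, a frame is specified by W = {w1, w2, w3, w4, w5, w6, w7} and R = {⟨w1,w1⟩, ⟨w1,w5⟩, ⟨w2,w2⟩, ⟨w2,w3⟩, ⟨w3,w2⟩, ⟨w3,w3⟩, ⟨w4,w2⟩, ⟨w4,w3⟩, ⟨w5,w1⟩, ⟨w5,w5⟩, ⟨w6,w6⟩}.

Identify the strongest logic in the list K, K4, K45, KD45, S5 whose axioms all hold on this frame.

K45

Transitive (axiom 4): yes — every two-step R-path is closed by a direct edge.
Euclidean (axiom 5): yes — any two successors of a common world are R-related.
Serial (axiom D): no — w7 has no R-successor.
Reflexive (axiom T): no — w4 is not related to itself.
So F validates K, K4, K45; KD45 would additionally require R to be serial. The strongest is K45.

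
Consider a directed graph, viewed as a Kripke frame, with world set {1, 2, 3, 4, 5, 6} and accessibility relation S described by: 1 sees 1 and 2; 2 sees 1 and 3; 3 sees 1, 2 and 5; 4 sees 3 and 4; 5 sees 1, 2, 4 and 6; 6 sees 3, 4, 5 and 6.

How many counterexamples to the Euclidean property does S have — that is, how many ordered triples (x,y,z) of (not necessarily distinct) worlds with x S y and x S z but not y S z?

26

Enumerating: (1,2,2), (2,1,3), (2,3,3), (3,1,5), (3,2,2), (3,2,5), (3,5,5), (4,3,3), (4,3,4), (5,1,4), (5,1,6), (5,2,2), … and 14 more.
Total: 26.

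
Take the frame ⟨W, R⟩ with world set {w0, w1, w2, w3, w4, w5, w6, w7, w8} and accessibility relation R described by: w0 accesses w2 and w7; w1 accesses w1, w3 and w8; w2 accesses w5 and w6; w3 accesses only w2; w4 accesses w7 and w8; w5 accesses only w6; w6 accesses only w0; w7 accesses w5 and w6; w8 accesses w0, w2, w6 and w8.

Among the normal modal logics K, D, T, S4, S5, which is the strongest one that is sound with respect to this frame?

Serial (axiom D): yes — every world has a successor (e.g. w0 R w2).
Reflexive (axiom T): no — w0 is not related to itself.
Transitive (axiom 4): no — w0 R w2 and w2 R w5, but not w0 R w5.
Euclidean (axiom 5): no — w0 R w2 and w0 R w7, but not w2 R w7.
So F validates K, D; T would additionally require R to be reflexive. The strongest is D.

D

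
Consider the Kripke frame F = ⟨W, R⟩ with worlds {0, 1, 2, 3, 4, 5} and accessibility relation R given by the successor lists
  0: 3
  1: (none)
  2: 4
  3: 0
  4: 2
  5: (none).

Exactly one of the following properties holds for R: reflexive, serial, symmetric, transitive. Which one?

symmetric

Reflexive: no — 0 is not related to itself.
Serial: no — 1 has no R-successor.
Symmetric: yes — every pair in R has its reverse in R.
Transitive: no — 0 R 3 and 3 R 0, but not 0 R 0.
Only symmetric holds.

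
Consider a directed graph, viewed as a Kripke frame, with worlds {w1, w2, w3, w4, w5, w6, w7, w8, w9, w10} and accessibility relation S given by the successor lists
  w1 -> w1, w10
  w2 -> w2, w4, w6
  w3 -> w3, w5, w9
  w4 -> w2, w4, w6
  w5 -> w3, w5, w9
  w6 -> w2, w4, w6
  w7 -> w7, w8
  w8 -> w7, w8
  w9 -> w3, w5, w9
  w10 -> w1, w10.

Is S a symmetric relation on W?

Yes

Symmetric: yes — every pair in S has its reverse in S.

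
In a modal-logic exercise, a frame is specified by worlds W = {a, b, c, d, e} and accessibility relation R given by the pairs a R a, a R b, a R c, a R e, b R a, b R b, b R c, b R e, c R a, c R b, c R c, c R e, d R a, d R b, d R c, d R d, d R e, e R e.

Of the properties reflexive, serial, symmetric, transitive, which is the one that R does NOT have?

Reflexive: yes — every world is R-related to itself.
Serial: yes — every world has a successor (e.g. a R a).
Symmetric: no — a R e but not e R a.
Transitive: yes — every two-step R-path is closed by a direct edge.
Only symmetric fails.

symmetric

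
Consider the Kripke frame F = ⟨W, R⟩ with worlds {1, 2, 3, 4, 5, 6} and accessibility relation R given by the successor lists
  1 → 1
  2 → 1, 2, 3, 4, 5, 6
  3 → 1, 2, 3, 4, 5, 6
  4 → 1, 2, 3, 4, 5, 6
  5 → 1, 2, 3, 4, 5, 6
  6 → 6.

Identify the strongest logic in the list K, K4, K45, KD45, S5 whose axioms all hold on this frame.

Transitive (axiom 4): yes — every two-step R-path is closed by a direct edge.
Euclidean (axiom 5): no — 2 R 1 and 2 R 3, but not 1 R 3.
Serial (axiom D): yes — every world has a successor (e.g. 1 R 1).
Reflexive (axiom T): yes — every world is R-related to itself.
So F validates K, K4; K45 would additionally require R to be Euclidean. The strongest is K4.

K4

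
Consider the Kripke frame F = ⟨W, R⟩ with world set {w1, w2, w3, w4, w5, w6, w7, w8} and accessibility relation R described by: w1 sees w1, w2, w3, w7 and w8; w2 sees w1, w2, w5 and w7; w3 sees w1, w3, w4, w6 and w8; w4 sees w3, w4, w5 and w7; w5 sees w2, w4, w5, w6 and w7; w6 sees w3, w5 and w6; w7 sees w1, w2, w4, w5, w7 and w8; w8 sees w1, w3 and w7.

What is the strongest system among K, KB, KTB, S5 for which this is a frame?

Symmetric (axiom B): yes — every pair in R has its reverse in R.
Reflexive (axiom T): no — w8 is not related to itself.
Euclidean (axiom 5): no — w1 R w2 and w1 R w3, but not w2 R w3.
So F validates K, KB; KTB would additionally require R to be reflexive. The strongest is KB.

KB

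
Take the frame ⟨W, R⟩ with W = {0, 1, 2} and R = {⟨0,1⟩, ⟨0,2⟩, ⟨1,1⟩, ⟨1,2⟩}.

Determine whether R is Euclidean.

No

Euclidean: no — 0 R 2 and 0 R 1, but not 2 R 1.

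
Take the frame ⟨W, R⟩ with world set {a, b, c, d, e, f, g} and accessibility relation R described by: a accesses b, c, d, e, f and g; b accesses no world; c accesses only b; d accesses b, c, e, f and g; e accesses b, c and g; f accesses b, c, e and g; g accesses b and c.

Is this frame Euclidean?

No

Euclidean: no — a R b and a R c, but not b R c.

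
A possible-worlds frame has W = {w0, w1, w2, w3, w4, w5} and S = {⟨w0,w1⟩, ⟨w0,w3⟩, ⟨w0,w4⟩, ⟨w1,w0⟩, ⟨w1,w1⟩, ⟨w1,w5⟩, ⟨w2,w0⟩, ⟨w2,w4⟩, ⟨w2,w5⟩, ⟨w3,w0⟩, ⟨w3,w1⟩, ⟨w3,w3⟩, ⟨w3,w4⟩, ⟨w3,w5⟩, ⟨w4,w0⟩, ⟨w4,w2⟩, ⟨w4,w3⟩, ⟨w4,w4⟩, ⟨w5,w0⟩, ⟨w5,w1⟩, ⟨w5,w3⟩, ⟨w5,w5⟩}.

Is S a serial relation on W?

Serial: yes — every world has a successor (e.g. w0 S w1).

Yes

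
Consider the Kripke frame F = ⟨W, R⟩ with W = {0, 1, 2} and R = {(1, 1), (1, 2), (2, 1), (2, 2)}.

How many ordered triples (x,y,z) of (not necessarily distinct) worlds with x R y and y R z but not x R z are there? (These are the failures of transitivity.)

0

R is transitive; there are no such tuples.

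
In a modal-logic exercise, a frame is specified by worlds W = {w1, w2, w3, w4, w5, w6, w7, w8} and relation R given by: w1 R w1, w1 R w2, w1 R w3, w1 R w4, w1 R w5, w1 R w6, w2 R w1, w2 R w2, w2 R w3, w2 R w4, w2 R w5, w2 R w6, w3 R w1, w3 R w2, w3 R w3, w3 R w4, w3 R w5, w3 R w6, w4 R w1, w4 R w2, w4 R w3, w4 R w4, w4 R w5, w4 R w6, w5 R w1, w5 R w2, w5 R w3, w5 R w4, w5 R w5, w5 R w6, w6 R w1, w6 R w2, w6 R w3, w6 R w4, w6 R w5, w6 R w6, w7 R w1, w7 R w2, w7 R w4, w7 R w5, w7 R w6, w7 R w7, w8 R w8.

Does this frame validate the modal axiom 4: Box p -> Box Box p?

No

The schema 4 characterises exactly the transitive frames.
Transitive: no — w7 R w1 and w1 R w3, but not w7 R w3.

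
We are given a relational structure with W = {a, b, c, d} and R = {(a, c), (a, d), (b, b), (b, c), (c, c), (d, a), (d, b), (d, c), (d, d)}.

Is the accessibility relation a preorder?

Reflexive: no — a is not related to itself.
Transitive: no — a R d and d R b, but not a R b.
So R is not a preorder.

No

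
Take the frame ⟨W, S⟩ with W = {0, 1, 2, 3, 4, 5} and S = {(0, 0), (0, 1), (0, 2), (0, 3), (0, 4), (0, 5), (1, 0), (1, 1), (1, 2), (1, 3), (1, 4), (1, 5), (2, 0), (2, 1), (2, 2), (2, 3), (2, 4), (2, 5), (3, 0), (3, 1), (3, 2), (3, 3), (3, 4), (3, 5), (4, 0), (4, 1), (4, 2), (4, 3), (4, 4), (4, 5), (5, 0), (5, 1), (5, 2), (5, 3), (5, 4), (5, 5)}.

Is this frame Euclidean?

Euclidean: yes — any two successors of a common world are S-related.

Yes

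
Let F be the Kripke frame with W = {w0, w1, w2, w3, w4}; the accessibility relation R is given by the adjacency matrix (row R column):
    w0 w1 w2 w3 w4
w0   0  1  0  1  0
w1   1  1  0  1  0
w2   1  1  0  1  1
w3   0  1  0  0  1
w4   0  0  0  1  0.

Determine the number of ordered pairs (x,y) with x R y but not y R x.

5

Enumerating: (w0,w3), (w2,w0), (w2,w1), (w2,w3), (w2,w4).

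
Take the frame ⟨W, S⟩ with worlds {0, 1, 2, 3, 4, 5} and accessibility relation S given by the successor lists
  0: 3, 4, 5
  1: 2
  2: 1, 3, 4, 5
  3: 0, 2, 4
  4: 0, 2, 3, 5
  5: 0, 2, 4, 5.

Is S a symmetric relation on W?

Yes

Symmetric: yes — every pair in S has its reverse in S.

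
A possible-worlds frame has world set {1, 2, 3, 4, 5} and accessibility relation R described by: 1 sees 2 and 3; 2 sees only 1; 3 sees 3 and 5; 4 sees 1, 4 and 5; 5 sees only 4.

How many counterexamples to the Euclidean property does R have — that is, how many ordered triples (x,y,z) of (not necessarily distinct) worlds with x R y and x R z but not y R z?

11

Enumerating: (1,2,2), (1,2,3), (1,3,2), (2,1,1), (3,5,3), (3,5,5), (4,1,1), (4,1,4), (4,1,5), (4,5,1), (4,5,5).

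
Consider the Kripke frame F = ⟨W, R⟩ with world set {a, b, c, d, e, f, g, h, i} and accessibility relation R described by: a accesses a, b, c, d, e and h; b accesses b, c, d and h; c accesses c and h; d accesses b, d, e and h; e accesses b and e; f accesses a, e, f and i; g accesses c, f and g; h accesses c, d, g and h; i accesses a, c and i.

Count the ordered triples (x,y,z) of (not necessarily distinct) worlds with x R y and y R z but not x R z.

29

Enumerating: (a,h,g), (b,d,e), (b,h,g), (c,h,d), (c,h,g), (d,b,c), (d,h,c), (d,h,g), (e,b,c), (e,b,d), (e,b,h), (f,a,b), … and 17 more.
Total: 29.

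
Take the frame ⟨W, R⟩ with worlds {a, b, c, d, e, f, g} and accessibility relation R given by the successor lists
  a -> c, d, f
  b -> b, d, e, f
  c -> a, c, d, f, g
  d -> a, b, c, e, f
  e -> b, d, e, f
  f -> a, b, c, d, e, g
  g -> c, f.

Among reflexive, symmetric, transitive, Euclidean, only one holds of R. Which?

Reflexive: no — a is not related to itself.
Symmetric: yes — every pair in R has its reverse in R.
Transitive: no — a R c and c R g, but not a R g.
Euclidean: no — c R a and c R g, but not a R g.
Only symmetric holds.

symmetric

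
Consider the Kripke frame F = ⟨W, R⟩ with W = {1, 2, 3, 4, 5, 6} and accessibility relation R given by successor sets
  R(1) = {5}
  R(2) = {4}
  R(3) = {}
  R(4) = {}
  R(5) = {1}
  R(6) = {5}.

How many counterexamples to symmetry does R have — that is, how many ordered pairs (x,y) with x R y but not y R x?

2

Enumerating: (2,4), (6,5).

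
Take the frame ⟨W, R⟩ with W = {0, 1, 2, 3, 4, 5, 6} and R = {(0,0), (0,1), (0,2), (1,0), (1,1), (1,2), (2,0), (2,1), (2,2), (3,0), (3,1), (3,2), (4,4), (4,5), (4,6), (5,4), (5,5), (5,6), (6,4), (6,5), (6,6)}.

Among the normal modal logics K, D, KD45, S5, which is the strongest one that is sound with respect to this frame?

Serial (axiom D): yes — every world has a successor (e.g. 0 R 0).
Euclidean (axiom 5): yes — any two successors of a common world are R-related.
Transitive (axiom 4): yes — every two-step R-path is closed by a direct edge.
Reflexive (axiom T): no — 3 is not related to itself.
So F validates K, D, KD45; S5 would additionally require R to be reflexive. The strongest is KD45.

KD45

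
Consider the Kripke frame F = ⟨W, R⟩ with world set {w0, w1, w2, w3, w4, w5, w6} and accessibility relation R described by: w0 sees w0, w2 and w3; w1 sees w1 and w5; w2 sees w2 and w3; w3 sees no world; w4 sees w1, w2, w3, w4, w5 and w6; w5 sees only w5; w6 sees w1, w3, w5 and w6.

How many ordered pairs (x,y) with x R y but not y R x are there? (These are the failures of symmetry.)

12

Enumerating: (w0,w2), (w0,w3), (w1,w5), (w2,w3), (w4,w1), (w4,w2), (w4,w3), (w4,w5), (w4,w6), (w6,w1), (w6,w3), (w6,w5).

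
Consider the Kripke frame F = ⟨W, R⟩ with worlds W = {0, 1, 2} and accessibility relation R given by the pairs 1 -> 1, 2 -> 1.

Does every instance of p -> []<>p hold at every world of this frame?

The schema B characterises exactly the symmetric frames.
Symmetric: no — 2 R 1 but not 1 R 2.

No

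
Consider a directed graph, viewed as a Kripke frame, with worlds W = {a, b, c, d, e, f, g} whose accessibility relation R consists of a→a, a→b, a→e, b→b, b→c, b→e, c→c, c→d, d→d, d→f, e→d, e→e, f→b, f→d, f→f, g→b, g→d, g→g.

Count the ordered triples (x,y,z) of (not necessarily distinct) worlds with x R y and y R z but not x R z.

Enumerating: (a,b,c), (a,e,d), (b,c,d), (b,e,d), (c,d,f), (d,f,b), (e,d,f), (f,b,c), (f,b,e), (g,b,c), (g,b,e), (g,d,f).

12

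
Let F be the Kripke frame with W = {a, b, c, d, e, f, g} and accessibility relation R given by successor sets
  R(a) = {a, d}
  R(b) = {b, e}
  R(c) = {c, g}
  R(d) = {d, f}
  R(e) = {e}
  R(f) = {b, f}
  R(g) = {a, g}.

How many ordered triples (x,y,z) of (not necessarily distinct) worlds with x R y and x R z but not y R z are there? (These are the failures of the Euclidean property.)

6

Enumerating: (a,d,a), (b,e,b), (c,g,c), (d,f,d), (f,b,f), (g,a,g).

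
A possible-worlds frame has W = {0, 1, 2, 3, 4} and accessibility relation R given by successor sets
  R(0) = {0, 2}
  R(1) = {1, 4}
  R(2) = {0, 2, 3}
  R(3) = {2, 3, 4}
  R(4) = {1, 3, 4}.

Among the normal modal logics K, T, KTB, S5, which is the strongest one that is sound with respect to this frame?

Reflexive (axiom T): yes — every world is R-related to itself.
Symmetric (axiom B): yes — every pair in R has its reverse in R.
Euclidean (axiom 5): no — 2 R 0 and 2 R 3, but not 0 R 3.
So F validates K, T, KTB; S5 would additionally require R to be Euclidean. The strongest is KTB.

KTB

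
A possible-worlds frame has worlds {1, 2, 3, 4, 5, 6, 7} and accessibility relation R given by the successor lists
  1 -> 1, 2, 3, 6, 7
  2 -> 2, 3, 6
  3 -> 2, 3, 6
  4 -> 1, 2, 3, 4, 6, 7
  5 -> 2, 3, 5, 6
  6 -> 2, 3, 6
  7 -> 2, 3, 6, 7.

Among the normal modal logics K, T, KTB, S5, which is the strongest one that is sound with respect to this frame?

T

Reflexive (axiom T): yes — every world is R-related to itself.
Symmetric (axiom B): no — 1 R 2 but not 2 R 1.
Euclidean (axiom 5): no — 1 R 2 and 1 R 7, but not 2 R 7.
So F validates K, T; KTB would additionally require R to be symmetric. The strongest is T.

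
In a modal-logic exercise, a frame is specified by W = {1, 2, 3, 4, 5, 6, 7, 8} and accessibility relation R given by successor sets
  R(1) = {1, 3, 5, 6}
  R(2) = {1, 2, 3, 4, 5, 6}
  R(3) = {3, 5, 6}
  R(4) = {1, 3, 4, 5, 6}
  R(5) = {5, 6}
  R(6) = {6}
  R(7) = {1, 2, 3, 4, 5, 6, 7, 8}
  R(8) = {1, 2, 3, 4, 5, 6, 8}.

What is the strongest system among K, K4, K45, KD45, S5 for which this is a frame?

K4

Transitive (axiom 4): yes — every two-step R-path is closed by a direct edge.
Euclidean (axiom 5): no — 1 R 5 and 1 R 3, but not 5 R 3.
Serial (axiom D): yes — every world has a successor (e.g. 1 R 1).
Reflexive (axiom T): yes — every world is R-related to itself.
So F validates K, K4; K45 would additionally require R to be Euclidean. The strongest is K4.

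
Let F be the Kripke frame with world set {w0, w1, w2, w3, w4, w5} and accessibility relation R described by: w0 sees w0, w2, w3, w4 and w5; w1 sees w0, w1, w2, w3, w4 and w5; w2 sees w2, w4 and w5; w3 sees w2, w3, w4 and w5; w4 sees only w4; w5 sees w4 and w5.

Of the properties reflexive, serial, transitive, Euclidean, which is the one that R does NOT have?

Euclidean

Reflexive: yes — every world is R-related to itself.
Serial: yes — every world has a successor (e.g. w0 R w0).
Transitive: yes — every two-step R-path is closed by a direct edge.
Euclidean: no — w0 R w2 and w0 R w3, but not w2 R w3.
Only Euclidean fails.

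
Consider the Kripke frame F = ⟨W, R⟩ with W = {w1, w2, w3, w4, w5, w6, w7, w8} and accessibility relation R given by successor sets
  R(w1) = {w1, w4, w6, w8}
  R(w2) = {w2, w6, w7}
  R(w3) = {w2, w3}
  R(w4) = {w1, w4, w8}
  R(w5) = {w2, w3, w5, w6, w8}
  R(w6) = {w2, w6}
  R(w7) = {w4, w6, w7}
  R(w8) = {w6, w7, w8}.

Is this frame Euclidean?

Euclidean: no — w1 R w4 and w1 R w6, but not w4 R w6.

No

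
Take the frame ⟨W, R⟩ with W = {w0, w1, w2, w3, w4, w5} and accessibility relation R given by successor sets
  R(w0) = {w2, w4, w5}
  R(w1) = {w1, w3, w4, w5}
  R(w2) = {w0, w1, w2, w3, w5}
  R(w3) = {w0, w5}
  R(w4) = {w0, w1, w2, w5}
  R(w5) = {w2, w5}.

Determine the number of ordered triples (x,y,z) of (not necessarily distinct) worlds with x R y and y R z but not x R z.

Enumerating: (w0,w2,w0), (w0,w2,w1), (w0,w2,w3), (w0,w4,w0), (w0,w4,w1), (w1,w3,w0), (w1,w4,w0), (w1,w4,w2), (w1,w5,w2), (w2,w0,w4), (w2,w1,w4), (w3,w0,w2), … and 9 more.
Total: 21.

21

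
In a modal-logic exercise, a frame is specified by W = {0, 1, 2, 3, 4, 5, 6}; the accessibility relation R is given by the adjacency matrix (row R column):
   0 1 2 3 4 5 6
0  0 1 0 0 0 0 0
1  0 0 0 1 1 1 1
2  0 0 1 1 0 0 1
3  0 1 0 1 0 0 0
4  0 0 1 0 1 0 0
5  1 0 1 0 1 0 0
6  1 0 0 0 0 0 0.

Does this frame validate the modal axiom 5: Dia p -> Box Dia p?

By correspondence theory, 5 is valid on a frame iff R is Euclidean.
Euclidean: no — 1 R 3 and 1 R 4, but not 3 R 4.

No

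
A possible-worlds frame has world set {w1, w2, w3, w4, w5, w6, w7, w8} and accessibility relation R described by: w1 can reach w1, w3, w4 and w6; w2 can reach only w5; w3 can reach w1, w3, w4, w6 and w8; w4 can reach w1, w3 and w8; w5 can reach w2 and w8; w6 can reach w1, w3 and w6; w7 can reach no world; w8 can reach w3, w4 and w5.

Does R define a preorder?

No

Reflexive: no — w2 is not related to itself.
Transitive: no — w1 R w3 and w3 R w8, but not w1 R w8.
So R is not a preorder.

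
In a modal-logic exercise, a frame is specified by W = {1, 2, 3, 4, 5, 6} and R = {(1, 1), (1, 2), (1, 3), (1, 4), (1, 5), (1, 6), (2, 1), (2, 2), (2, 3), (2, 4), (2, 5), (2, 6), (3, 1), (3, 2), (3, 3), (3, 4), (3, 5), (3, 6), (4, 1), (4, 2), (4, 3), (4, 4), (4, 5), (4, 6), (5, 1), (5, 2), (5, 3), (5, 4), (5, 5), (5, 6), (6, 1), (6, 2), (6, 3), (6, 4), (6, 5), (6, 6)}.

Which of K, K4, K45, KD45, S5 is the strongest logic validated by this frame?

S5

Transitive (axiom 4): yes — every two-step R-path is closed by a direct edge.
Euclidean (axiom 5): yes — any two successors of a common world are R-related.
Serial (axiom D): yes — every world has a successor (e.g. 1 R 1).
Reflexive (axiom T): yes — every world is R-related to itself.
So F validates K, K4, K45, KD45, S5. The strongest is S5.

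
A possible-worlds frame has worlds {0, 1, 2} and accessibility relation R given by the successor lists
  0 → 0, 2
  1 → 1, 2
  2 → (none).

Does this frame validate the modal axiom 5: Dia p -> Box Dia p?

No

By correspondence theory, 5 is valid on a frame iff R is Euclidean.
Euclidean: no — 0 R 2 and 0 R 0, but not 2 R 0.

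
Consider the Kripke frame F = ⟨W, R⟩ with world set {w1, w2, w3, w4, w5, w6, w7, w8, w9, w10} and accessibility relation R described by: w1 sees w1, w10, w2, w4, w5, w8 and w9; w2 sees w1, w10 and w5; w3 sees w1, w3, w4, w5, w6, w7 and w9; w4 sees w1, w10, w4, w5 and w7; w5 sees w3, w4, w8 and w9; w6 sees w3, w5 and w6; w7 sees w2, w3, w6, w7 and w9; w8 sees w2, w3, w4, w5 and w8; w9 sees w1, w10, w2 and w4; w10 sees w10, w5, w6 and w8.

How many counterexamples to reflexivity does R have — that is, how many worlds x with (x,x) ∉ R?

3

Enumerating: w2, w5, w9.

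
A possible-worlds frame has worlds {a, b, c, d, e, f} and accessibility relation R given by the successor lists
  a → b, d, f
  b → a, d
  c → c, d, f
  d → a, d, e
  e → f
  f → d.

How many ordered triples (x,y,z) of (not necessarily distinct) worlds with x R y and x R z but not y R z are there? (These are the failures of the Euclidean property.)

17

Enumerating: (a,b,b), (a,b,f), (a,d,b), (a,d,f), (a,f,b), (a,f,f), (b,a,a), (c,d,c), (c,d,f), (c,f,c), (c,f,f), (d,a,a), (d,a,e), (d,e,a), (d,e,d), (d,e,e), (e,f,f).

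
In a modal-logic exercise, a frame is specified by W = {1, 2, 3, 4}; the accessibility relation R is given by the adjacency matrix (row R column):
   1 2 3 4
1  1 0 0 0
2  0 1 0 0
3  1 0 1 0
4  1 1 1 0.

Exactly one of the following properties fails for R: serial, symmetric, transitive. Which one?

Serial: yes — every world has a successor (e.g. 1 R 1).
Symmetric: no — 3 R 1 but not 1 R 3.
Transitive: yes — every two-step R-path is closed by a direct edge.
Only symmetric fails.

symmetric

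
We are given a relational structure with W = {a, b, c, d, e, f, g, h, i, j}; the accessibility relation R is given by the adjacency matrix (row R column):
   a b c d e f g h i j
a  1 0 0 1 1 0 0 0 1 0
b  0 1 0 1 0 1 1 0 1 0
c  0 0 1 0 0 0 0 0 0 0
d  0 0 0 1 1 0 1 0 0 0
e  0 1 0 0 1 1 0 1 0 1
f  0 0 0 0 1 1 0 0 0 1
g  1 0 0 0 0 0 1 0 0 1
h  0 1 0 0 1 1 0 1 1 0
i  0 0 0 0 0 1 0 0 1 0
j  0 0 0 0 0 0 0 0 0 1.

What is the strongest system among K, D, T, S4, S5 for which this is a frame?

T

Serial (axiom D): yes — every world has a successor (e.g. a R a).
Reflexive (axiom T): yes — every world is R-related to itself.
Transitive (axiom 4): no — a R d and d R g, but not a R g.
Euclidean (axiom 5): no — a R d and a R i, but not d R i.
So F validates K, D, T; S4 would additionally require R to be transitive. The strongest is T.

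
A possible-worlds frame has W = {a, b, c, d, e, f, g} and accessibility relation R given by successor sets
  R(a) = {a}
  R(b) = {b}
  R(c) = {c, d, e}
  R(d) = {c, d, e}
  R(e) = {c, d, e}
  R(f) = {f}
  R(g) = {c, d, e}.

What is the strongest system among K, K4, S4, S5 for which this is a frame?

K4

Transitive (axiom 4): yes — every two-step R-path is closed by a direct edge.
Reflexive (axiom T): no — g is not related to itself.
Euclidean (axiom 5): yes — any two successors of a common world are R-related.
So F validates K, K4; S4 would additionally require R to be reflexive. The strongest is K4.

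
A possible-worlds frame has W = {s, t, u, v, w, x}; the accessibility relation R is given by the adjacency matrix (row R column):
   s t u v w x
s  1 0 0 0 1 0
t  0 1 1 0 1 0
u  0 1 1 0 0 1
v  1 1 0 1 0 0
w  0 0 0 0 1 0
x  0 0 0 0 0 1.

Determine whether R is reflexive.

Reflexive: yes — every world is R-related to itself.

Yes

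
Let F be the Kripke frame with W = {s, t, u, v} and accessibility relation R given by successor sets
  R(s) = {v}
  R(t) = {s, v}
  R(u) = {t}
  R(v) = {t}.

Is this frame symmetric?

No

Symmetric: no — s R v but not v R s.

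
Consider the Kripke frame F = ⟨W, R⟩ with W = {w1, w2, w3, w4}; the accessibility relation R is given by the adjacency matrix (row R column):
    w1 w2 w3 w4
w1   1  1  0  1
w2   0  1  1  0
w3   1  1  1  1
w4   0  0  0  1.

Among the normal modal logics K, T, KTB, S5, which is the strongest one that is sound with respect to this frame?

T

Reflexive (axiom T): yes — every world is R-related to itself.
Symmetric (axiom B): no — w1 R w2 but not w2 R w1.
Euclidean (axiom 5): no — w1 R w2 and w1 R w4, but not w2 R w4.
So F validates K, T; KTB would additionally require R to be symmetric. The strongest is T.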